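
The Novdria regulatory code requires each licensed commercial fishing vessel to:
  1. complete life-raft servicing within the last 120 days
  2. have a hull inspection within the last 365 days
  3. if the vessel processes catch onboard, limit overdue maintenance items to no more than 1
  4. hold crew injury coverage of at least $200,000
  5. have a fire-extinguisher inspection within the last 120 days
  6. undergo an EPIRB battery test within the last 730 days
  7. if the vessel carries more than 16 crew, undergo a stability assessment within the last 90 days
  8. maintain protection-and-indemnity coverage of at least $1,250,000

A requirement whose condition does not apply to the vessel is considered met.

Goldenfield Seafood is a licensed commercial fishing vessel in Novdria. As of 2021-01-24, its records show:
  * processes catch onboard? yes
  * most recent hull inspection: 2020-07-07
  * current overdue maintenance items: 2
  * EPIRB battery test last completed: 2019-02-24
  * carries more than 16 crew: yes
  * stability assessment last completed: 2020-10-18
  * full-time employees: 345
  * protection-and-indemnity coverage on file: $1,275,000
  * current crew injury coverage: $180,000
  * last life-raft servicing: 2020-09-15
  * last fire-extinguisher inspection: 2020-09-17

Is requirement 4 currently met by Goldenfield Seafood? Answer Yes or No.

4. crew injury coverage $180,000 < $200,000 → not met

No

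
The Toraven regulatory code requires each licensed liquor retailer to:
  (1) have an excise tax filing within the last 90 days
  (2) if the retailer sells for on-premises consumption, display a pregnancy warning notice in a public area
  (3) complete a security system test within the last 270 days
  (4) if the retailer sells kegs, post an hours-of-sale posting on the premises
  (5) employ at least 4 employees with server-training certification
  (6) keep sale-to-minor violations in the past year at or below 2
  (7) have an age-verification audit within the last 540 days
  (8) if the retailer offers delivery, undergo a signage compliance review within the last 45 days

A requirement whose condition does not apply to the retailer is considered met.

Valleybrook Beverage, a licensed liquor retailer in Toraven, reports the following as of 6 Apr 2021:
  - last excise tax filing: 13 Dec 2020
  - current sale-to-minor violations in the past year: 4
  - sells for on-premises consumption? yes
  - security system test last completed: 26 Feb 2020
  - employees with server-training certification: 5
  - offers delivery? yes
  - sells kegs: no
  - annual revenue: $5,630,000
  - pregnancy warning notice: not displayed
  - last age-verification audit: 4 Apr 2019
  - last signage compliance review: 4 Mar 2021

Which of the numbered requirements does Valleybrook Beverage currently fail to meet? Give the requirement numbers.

1, 2, 3, 6, 7

1. excise tax filing 114 days ago vs limit 90 → not met
2. condition 'sells for on-premises consumption' holds; pregnancy warning notice absent → not met
3. security system test 405 days ago vs limit 270 → not met
4. condition 'sells kegs' does not hold → requirement n/a → met
5. employees with server-training certification 5 ≥ 4 → met
6. sale-to-minor violations in the past year 4 > 2 → not met
7. age-verification audit 733 days ago vs limit 540 → not met
8. condition 'offers delivery' holds; signage compliance review 33 days ago vs limit 45 → met
Not met: 1, 2, 3, 6, 7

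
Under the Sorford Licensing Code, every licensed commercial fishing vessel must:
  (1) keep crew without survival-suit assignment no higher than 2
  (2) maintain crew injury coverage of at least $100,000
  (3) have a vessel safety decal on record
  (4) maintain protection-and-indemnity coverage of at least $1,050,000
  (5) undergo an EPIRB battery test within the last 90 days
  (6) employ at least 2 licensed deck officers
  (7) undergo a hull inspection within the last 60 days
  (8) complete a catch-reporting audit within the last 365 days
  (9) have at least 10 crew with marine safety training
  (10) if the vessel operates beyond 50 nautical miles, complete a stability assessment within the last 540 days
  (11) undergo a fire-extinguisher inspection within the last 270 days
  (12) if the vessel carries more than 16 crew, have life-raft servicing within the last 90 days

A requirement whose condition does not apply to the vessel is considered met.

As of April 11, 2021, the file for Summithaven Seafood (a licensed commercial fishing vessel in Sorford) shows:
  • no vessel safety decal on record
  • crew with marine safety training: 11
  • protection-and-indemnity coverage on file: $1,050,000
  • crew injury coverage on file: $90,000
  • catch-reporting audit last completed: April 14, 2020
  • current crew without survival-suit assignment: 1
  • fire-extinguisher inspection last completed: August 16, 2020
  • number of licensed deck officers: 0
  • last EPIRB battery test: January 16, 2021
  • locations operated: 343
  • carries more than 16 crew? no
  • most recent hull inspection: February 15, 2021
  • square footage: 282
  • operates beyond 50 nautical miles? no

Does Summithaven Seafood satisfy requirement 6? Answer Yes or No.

No

6. licensed deck officers 0 < 2 → not met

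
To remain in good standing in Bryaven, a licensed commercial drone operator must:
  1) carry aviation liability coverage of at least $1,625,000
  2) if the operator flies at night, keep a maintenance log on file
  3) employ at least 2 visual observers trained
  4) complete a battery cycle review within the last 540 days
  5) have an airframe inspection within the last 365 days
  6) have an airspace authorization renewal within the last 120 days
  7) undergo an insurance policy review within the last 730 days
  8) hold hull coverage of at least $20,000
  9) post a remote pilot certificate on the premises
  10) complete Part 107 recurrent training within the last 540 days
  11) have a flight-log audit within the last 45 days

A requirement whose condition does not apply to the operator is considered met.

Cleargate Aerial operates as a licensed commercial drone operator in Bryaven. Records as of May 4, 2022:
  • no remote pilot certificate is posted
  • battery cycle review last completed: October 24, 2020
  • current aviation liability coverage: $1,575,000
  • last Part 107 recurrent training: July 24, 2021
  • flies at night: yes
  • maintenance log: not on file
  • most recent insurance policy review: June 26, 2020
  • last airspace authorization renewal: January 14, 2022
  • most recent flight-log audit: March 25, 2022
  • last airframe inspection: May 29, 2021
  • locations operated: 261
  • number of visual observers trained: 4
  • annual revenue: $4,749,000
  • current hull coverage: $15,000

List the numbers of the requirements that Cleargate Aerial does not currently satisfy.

1. aviation liability coverage $1,575,000 < $1,625,000 → not met
2. condition 'flies at night' holds; maintenance log absent → not met
3. visual observers trained 4 ≥ 2 → met
4. battery cycle review 557 days ago vs limit 540 → not met
5. airframe inspection 340 days ago vs limit 365 → met
6. airspace authorization renewal 110 days ago vs limit 120 → met
7. insurance policy review 677 days ago vs limit 730 → met
8. hull coverage $15,000 < $20,000 → not met
9. remote pilot certificate absent → not met
10. Part 107 recurrent training 284 days ago vs limit 540 → met
11. flight-log audit 40 days ago vs limit 45 → met
Not met: 1, 2, 4, 8, 9

1, 2, 4, 8, 9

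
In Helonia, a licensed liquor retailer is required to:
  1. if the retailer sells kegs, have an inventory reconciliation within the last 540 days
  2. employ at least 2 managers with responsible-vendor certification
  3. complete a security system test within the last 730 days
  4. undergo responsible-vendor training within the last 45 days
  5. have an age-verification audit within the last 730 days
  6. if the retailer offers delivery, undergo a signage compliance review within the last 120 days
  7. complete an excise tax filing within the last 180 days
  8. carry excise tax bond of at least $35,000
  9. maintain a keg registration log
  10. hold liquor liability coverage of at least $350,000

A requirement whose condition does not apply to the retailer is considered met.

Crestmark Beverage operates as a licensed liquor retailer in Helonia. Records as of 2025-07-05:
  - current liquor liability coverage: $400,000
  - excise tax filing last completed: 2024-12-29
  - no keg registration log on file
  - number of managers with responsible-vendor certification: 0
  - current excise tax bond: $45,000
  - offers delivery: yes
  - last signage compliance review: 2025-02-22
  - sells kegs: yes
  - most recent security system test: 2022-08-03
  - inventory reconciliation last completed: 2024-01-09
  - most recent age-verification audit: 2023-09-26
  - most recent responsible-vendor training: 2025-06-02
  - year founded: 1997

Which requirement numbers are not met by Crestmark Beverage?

1, 2, 3, 6, 7, 9

1. condition 'sells kegs' holds; inventory reconciliation 543 days ago vs limit 540 → not met
2. managers with responsible-vendor certification 0 < 2 → not met
3. security system test 1067 days ago vs limit 730 → not met
4. responsible-vendor training 33 days ago vs limit 45 → met
5. age-verification audit 648 days ago vs limit 730 → met
6. condition 'offers delivery' holds; signage compliance review 133 days ago vs limit 120 → not met
7. excise tax filing 188 days ago vs limit 180 → not met
8. excise tax bond $45,000 ≥ $35,000 → met
9. keg registration log absent → not met
10. liquor liability coverage $400,000 ≥ $350,000 → met
Not met: 1, 2, 3, 6, 7, 9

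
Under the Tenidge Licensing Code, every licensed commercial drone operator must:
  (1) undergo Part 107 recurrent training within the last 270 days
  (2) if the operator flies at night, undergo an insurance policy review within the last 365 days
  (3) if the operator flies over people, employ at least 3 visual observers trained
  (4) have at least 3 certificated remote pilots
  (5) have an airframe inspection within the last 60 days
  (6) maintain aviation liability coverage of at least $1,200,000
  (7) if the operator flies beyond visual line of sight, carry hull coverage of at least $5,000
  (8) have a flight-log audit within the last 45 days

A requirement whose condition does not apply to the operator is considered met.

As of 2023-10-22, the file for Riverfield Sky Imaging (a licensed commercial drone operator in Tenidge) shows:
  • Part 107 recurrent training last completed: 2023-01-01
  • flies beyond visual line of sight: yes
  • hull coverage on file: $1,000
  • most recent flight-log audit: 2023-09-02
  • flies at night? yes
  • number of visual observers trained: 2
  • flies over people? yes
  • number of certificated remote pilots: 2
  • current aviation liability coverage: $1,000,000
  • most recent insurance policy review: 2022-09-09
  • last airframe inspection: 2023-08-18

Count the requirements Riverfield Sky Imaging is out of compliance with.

8

1. Part 107 recurrent training 294 days ago vs limit 270 → not met
2. condition 'flies at night' holds; insurance policy review 408 days ago vs limit 365 → not met
3. condition 'flies over people' holds; visual observers trained 2 < 3 → not met
4. certificated remote pilots 2 < 3 → not met
5. airframe inspection 65 days ago vs limit 60 → not met
6. aviation liability coverage $1,000,000 < $1,200,000 → not met
7. condition 'flies beyond visual line of sight' holds; hull coverage $1,000 < $5,000 → not met
8. flight-log audit 50 days ago vs limit 45 → not met
Not met: 8 of 8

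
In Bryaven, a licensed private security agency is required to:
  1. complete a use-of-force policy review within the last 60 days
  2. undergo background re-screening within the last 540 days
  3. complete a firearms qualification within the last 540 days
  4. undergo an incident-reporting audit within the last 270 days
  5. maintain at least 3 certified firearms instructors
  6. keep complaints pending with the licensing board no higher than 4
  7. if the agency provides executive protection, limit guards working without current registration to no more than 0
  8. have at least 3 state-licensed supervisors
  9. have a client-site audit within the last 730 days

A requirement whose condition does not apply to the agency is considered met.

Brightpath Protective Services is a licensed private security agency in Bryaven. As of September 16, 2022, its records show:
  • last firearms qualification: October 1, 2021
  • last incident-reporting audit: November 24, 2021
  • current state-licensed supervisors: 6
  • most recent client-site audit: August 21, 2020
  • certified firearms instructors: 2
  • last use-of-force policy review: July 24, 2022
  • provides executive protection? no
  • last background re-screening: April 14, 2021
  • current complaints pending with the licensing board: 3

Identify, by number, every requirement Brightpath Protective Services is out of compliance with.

1. use-of-force policy review 54 days ago vs limit 60 → met
2. background re-screening 520 days ago vs limit 540 → met
3. firearms qualification 350 days ago vs limit 540 → met
4. incident-reporting audit 296 days ago vs limit 270 → not met
5. certified firearms instructors 2 < 3 → not met
6. complaints pending with the licensing board 3 ≤ 4 → met
7. condition 'provides executive protection' does not hold → requirement n/a → met
8. state-licensed supervisors 6 ≥ 3 → met
9. client-site audit 756 days ago vs limit 730 → not met
Not met: 4, 5, 9

4, 5, 9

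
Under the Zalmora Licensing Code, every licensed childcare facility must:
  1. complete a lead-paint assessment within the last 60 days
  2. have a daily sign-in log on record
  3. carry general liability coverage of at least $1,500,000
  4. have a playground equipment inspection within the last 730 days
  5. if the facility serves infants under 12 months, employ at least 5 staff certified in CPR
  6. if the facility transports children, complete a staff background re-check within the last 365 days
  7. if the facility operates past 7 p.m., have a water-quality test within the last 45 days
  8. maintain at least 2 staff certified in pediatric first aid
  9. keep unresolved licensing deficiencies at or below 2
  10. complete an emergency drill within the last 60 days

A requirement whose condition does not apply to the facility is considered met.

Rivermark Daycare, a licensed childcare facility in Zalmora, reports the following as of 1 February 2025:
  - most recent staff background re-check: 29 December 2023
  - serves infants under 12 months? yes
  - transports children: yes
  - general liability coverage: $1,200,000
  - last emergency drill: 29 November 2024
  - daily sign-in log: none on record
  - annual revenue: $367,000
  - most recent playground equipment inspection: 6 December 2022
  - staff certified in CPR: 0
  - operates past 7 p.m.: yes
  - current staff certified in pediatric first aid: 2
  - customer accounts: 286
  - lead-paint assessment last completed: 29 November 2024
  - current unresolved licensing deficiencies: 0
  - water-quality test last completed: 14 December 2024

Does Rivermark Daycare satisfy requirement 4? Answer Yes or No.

4. playground equipment inspection 788 days ago vs limit 730 → not met

No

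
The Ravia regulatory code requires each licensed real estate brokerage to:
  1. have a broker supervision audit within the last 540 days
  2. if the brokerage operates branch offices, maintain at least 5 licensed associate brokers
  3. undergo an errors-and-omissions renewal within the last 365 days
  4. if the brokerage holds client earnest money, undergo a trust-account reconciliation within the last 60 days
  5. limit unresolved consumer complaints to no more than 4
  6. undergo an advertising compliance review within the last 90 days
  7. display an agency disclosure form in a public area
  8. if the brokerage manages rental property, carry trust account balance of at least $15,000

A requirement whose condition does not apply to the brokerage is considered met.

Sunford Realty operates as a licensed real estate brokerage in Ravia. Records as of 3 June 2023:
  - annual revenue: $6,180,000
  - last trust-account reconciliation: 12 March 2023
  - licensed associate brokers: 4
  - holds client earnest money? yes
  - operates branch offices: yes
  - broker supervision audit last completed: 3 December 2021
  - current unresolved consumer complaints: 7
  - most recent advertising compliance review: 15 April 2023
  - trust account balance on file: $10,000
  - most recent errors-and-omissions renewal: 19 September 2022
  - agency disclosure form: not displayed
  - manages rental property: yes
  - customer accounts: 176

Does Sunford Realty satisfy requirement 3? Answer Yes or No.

Yes

3. errors-and-omissions renewal 257 days ago vs limit 365 → met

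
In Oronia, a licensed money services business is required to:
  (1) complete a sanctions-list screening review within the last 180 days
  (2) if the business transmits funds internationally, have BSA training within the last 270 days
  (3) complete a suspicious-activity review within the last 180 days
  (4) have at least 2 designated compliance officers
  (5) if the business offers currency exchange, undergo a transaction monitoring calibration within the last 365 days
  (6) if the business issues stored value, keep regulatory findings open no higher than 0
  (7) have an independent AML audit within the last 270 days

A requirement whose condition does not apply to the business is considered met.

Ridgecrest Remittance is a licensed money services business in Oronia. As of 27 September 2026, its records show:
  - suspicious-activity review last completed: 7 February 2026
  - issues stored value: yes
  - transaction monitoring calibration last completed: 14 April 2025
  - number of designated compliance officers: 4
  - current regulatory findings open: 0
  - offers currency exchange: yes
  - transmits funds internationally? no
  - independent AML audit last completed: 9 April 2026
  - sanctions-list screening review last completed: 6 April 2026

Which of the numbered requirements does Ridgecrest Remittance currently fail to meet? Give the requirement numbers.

3, 5

1. sanctions-list screening review 174 days ago vs limit 180 → met
2. condition 'transmits funds internationally' does not hold → requirement n/a → met
3. suspicious-activity review 232 days ago vs limit 180 → not met
4. designated compliance officers 4 ≥ 2 → met
5. condition 'offers currency exchange' holds; transaction monitoring calibration 531 days ago vs limit 365 → not met
6. condition 'issues stored value' holds; regulatory findings open 0 ≤ 0 → met
7. independent AML audit 171 days ago vs limit 270 → met
Not met: 3, 5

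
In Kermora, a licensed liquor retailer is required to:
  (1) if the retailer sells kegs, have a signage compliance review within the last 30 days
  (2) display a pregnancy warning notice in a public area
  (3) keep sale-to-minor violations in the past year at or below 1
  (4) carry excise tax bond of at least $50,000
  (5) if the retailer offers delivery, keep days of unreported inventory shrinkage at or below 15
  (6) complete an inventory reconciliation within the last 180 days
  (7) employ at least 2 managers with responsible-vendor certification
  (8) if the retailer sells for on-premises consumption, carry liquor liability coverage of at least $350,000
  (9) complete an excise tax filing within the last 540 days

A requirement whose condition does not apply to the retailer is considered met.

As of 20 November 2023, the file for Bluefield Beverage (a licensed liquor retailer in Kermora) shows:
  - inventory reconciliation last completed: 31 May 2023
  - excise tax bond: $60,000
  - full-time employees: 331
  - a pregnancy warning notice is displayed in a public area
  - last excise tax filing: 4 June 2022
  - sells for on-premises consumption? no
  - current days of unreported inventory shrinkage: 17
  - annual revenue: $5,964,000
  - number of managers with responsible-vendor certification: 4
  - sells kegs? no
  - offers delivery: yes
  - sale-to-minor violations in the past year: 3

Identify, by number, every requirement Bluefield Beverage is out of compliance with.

3, 5

1. condition 'sells kegs' does not hold → requirement n/a → met
2. pregnancy warning notice present → met
3. sale-to-minor violations in the past year 3 > 1 → not met
4. excise tax bond $60,000 ≥ $50,000 → met
5. condition 'offers delivery' holds; days of unreported inventory shrinkage 17 > 15 → not met
6. inventory reconciliation 173 days ago vs limit 180 → met
7. managers with responsible-vendor certification 4 ≥ 2 → met
8. condition 'sells for on-premises consumption' does not hold → requirement n/a → met
9. excise tax filing 534 days ago vs limit 540 → met
Not met: 3, 5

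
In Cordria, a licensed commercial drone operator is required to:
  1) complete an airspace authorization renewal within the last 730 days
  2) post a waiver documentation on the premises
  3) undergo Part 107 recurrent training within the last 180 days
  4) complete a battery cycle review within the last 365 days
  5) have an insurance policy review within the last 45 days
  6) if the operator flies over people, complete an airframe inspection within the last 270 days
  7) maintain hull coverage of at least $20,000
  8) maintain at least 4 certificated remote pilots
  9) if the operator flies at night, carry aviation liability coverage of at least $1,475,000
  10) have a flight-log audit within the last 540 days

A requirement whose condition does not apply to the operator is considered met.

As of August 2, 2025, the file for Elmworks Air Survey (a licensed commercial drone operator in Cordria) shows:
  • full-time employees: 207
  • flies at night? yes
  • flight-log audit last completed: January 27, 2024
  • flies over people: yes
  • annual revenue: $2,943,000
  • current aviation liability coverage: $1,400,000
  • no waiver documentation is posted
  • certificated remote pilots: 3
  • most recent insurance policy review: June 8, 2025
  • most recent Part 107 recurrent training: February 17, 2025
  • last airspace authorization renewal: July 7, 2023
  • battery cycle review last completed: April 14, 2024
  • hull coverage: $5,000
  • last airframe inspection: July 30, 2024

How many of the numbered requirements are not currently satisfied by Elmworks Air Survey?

9

1. airspace authorization renewal 757 days ago vs limit 730 → not met
2. waiver documentation absent → not met
3. Part 107 recurrent training 166 days ago vs limit 180 → met
4. battery cycle review 475 days ago vs limit 365 → not met
5. insurance policy review 55 days ago vs limit 45 → not met
6. condition 'flies over people' holds; airframe inspection 368 days ago vs limit 270 → not met
7. hull coverage $5,000 < $20,000 → not met
8. certificated remote pilots 3 < 4 → not met
9. condition 'flies at night' holds; aviation liability coverage $1,400,000 < $1,475,000 → not met
10. flight-log audit 553 days ago vs limit 540 → not met
Not met: 9 of 10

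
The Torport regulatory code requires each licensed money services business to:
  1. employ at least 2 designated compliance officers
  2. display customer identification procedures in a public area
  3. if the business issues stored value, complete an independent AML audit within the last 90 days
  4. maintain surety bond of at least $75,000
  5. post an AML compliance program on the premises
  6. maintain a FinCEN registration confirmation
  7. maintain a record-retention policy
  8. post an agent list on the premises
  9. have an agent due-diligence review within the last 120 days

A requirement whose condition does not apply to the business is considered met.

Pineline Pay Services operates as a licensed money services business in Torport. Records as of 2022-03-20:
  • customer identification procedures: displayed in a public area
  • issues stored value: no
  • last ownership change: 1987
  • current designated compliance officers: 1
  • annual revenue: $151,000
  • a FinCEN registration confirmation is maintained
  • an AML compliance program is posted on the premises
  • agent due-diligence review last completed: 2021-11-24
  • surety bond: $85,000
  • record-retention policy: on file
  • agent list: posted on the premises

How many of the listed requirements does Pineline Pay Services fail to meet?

1. designated compliance officers 1 < 2 → not met
2. customer identification procedures present → met
3. condition 'issues stored value' does not hold → requirement n/a → met
4. surety bond $85,000 ≥ $75,000 → met
5. AML compliance program present → met
6. FinCEN registration confirmation present → met
7. record-retention policy present → met
8. agent list present → met
9. agent due-diligence review 116 days ago vs limit 120 → met
Not met: 1 of 9

1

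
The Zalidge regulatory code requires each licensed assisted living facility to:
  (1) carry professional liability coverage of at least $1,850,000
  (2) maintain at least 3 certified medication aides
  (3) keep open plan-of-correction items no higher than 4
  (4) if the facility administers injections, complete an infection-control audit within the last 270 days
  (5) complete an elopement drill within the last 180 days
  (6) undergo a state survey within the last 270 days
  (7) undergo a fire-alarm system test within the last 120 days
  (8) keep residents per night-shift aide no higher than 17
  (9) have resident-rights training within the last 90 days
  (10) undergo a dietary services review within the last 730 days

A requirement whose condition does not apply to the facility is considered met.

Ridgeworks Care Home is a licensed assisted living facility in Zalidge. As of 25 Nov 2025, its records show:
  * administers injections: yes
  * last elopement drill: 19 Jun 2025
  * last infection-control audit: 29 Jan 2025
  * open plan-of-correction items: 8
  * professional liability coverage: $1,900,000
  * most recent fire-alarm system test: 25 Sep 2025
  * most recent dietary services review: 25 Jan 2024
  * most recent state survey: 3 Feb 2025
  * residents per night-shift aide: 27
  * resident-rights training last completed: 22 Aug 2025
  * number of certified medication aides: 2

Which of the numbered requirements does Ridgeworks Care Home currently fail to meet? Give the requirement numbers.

1. professional liability coverage $1,900,000 ≥ $1,850,000 → met
2. certified medication aides 2 < 3 → not met
3. open plan-of-correction items 8 > 4 → not met
4. condition 'administers injections' holds; infection-control audit 300 days ago vs limit 270 → not met
5. elopement drill 159 days ago vs limit 180 → met
6. state survey 295 days ago vs limit 270 → not met
7. fire-alarm system test 61 days ago vs limit 120 → met
8. residents per night-shift aide 27 > 17 → not met
9. resident-rights training 95 days ago vs limit 90 → not met
10. dietary services review 670 days ago vs limit 730 → met
Not met: 2, 3, 4, 6, 8, 9

2, 3, 4, 6, 8, 9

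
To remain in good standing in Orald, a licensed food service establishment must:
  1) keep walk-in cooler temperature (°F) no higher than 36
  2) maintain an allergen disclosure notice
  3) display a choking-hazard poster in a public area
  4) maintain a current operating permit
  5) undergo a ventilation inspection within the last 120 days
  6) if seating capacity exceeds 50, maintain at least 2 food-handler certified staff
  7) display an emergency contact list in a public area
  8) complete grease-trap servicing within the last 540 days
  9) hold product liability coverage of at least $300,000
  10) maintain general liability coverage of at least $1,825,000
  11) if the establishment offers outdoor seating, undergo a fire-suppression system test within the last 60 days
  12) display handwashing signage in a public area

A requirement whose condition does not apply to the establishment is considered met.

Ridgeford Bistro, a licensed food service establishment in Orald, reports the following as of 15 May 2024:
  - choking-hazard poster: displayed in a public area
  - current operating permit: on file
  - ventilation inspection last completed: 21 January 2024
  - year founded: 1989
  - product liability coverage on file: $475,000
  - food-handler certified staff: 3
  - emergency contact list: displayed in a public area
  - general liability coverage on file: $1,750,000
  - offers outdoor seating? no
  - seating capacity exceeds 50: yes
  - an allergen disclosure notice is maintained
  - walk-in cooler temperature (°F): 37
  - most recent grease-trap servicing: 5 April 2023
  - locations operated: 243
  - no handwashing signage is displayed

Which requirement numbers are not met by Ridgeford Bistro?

1, 10, 12

1. walk-in cooler temperature (°F) 37 > 36 → not met
2. allergen disclosure notice present → met
3. choking-hazard poster present → met
4. current operating permit present → met
5. ventilation inspection 115 days ago vs limit 120 → met
6. condition 'seating capacity exceeds 50' holds; food-handler certified staff 3 ≥ 2 → met
7. emergency contact list present → met
8. grease-trap servicing 406 days ago vs limit 540 → met
9. product liability coverage $475,000 ≥ $300,000 → met
10. general liability coverage $1,750,000 < $1,825,000 → not met
11. condition 'offers outdoor seating' does not hold → requirement n/a → met
12. handwashing signage absent → not met
Not met: 1, 10, 12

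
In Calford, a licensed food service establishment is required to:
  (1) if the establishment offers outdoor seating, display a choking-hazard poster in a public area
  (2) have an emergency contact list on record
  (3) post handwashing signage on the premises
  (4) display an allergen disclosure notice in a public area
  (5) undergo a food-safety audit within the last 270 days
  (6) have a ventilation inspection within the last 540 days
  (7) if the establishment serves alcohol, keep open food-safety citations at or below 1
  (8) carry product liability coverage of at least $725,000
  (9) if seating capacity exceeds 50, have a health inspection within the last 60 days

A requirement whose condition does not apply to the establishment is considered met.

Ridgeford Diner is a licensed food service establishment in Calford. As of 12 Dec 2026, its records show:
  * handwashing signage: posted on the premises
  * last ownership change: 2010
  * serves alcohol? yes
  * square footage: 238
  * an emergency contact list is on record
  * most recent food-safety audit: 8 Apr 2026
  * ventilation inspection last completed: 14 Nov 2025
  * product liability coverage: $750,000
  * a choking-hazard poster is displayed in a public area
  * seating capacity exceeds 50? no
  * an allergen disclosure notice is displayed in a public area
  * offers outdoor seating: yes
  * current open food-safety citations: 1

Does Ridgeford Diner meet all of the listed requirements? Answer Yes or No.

Yes

1. condition 'offers outdoor seating' holds; choking-hazard poster present → met
2. emergency contact list present → met
3. handwashing signage present → met
4. allergen disclosure notice present → met
5. food-safety audit 248 days ago vs limit 270 → met
6. ventilation inspection 393 days ago vs limit 540 → met
7. condition 'serves alcohol' holds; open food-safety citations 1 ≤ 1 → met
8. product liability coverage $750,000 ≥ $725,000 → met
9. condition 'seating capacity exceeds 50' does not hold → requirement n/a → met
All met.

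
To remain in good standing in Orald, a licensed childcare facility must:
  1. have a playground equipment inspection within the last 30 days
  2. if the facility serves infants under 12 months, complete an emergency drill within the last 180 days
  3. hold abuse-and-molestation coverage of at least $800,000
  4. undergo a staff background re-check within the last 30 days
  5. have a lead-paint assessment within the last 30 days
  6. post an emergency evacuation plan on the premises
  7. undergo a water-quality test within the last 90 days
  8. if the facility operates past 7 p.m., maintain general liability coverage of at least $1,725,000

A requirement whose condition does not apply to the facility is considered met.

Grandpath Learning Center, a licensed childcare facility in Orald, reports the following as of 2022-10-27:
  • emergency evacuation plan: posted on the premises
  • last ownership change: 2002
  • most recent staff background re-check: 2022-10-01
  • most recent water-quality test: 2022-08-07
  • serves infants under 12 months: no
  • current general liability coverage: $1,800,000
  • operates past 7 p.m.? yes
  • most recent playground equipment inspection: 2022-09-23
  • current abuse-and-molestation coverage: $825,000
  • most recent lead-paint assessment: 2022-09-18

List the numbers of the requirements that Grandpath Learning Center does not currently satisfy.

1, 5

1. playground equipment inspection 34 days ago vs limit 30 → not met
2. condition 'serves infants under 12 months' does not hold → requirement n/a → met
3. abuse-and-molestation coverage $825,000 ≥ $800,000 → met
4. staff background re-check 26 days ago vs limit 30 → met
5. lead-paint assessment 39 days ago vs limit 30 → not met
6. emergency evacuation plan present → met
7. water-quality test 81 days ago vs limit 90 → met
8. condition 'operates past 7 p.m.' holds; general liability coverage $1,800,000 ≥ $1,725,000 → met
Not met: 1, 5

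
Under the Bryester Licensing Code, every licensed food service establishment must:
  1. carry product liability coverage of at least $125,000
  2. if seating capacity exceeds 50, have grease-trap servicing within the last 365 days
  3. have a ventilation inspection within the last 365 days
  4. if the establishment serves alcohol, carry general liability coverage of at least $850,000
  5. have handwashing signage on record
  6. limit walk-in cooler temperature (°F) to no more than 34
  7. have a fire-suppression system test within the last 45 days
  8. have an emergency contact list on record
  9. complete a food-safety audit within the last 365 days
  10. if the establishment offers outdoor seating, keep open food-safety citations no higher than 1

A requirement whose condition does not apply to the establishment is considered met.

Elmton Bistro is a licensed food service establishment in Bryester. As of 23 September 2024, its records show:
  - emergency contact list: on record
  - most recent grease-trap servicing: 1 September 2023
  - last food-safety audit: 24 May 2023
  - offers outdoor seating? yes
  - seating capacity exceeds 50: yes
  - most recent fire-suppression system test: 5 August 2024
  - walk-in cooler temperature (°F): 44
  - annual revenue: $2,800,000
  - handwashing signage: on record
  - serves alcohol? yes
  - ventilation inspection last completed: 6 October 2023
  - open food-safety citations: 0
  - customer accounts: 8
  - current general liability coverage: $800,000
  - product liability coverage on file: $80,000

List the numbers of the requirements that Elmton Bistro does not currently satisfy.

1. product liability coverage $80,000 < $125,000 → not met
2. condition 'seating capacity exceeds 50' holds; grease-trap servicing 388 days ago vs limit 365 → not met
3. ventilation inspection 353 days ago vs limit 365 → met
4. condition 'serves alcohol' holds; general liability coverage $800,000 < $850,000 → not met
5. handwashing signage present → met
6. walk-in cooler temperature (°F) 44 > 34 → not met
7. fire-suppression system test 49 days ago vs limit 45 → not met
8. emergency contact list present → met
9. food-safety audit 488 days ago vs limit 365 → not met
10. condition 'offers outdoor seating' holds; open food-safety citations 0 ≤ 1 → met
Not met: 1, 2, 4, 6, 7, 9

1, 2, 4, 6, 7, 9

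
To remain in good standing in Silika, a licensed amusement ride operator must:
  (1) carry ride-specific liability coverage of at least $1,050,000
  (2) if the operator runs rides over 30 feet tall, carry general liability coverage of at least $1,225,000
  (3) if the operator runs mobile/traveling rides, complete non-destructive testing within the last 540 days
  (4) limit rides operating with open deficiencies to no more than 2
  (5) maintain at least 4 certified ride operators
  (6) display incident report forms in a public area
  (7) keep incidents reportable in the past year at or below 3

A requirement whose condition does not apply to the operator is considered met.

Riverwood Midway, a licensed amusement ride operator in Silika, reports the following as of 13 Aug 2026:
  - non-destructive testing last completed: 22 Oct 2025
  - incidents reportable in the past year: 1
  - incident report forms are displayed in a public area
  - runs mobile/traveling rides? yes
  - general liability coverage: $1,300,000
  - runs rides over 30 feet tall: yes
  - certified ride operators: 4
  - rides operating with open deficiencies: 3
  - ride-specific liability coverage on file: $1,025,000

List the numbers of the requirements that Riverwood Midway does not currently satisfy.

1. ride-specific liability coverage $1,025,000 < $1,050,000 → not met
2. condition 'runs rides over 30 feet tall' holds; general liability coverage $1,300,000 ≥ $1,225,000 → met
3. condition 'runs mobile/traveling rides' holds; non-destructive testing 295 days ago vs limit 540 → met
4. rides operating with open deficiencies 3 > 2 → not met
5. certified ride operators 4 ≥ 4 → met
6. incident report forms present → met
7. incidents reportable in the past year 1 ≤ 3 → met
Not met: 1, 4

1, 4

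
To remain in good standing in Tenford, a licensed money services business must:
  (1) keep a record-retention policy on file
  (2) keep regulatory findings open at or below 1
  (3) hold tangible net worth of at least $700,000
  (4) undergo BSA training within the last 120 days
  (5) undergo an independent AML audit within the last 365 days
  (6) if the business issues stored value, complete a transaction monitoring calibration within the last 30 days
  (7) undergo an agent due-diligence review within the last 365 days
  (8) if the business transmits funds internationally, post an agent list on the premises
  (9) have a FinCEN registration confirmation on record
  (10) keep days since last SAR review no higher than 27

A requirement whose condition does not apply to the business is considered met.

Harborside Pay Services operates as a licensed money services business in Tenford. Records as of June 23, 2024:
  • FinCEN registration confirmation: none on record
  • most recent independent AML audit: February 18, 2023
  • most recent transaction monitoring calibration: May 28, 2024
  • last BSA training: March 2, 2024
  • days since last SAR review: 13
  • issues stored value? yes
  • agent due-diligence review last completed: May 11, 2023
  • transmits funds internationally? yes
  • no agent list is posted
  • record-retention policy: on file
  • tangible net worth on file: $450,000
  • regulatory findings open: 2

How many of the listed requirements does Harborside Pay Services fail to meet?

6

1. record-retention policy present → met
2. regulatory findings open 2 > 1 → not met
3. tangible net worth $450,000 < $700,000 → not met
4. BSA training 113 days ago vs limit 120 → met
5. independent AML audit 491 days ago vs limit 365 → not met
6. condition 'issues stored value' holds; transaction monitoring calibration 26 days ago vs limit 30 → met
7. agent due-diligence review 409 days ago vs limit 365 → not met
8. condition 'transmits funds internationally' holds; agent list absent → not met
9. FinCEN registration confirmation absent → not met
10. days since last SAR review 13 ≤ 27 → met
Not met: 6 of 10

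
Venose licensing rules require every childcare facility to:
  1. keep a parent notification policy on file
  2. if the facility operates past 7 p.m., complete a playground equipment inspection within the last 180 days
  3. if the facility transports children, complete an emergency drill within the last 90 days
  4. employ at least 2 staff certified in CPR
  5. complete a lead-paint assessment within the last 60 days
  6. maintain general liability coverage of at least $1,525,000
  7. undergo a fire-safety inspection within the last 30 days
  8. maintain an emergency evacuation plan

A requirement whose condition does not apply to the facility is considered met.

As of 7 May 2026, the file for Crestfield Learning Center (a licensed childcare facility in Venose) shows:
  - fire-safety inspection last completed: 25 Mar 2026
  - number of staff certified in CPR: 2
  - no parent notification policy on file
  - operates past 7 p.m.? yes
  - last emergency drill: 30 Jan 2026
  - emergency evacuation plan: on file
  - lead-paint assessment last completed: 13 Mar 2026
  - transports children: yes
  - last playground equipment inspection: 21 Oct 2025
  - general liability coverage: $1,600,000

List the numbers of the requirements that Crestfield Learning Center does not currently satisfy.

1. parent notification policy absent → not met
2. condition 'operates past 7 p.m.' holds; playground equipment inspection 198 days ago vs limit 180 → not met
3. condition 'transports children' holds; emergency drill 97 days ago vs limit 90 → not met
4. staff certified in CPR 2 ≥ 2 → met
5. lead-paint assessment 55 days ago vs limit 60 → met
6. general liability coverage $1,600,000 ≥ $1,525,000 → met
7. fire-safety inspection 43 days ago vs limit 30 → not met
8. emergency evacuation plan present → met
Not met: 1, 2, 3, 7

1, 2, 3, 7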